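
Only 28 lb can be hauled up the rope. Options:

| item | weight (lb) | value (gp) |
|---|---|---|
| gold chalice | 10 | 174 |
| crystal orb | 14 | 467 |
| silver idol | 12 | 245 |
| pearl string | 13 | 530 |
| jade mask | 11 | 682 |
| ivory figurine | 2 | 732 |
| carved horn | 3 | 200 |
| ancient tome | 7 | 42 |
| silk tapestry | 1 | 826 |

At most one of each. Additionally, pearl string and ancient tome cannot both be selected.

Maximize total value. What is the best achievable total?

2770

A density-first pass picks gold chalice + jade mask + ivory figurine + carved horn + silk tapestry — 2614 at 27 lb.
Dropping gold chalice and carved horn frees 13 lb; slotting in pearl string (13 lb) lifts the total to 2770 at 27 lb.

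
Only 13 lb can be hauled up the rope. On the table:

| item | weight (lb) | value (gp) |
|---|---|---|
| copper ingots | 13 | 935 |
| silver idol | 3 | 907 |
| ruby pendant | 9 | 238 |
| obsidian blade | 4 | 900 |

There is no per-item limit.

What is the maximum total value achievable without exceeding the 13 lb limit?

3628

By value per lb: silver idol 302.33, obsidian blade 225.00, copper ingots 71.92 lead.
Best packing: 4×silver idol — 12 lb, 3628 total.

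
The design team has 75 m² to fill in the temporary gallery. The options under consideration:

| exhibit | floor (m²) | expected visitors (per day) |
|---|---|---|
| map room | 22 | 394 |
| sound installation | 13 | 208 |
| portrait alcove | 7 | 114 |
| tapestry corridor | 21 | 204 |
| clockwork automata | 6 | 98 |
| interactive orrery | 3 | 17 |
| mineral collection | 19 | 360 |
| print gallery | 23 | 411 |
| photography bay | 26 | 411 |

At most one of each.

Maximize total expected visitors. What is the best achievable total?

1296

Filling by ratio: map room + clockwork automata + interactive orrery + mineral collection + print gallery for 1280, with 2 m² left unused.
The 6 m² tied up in clockwork automata is better spent on portrait alcove — total rises to 1296 (74 m²).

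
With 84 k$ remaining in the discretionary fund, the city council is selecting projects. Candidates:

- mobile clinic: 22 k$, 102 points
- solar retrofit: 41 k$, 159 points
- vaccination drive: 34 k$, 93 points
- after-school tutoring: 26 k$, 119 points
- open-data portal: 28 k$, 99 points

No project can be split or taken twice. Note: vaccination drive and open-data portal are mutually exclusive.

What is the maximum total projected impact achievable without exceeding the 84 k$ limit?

320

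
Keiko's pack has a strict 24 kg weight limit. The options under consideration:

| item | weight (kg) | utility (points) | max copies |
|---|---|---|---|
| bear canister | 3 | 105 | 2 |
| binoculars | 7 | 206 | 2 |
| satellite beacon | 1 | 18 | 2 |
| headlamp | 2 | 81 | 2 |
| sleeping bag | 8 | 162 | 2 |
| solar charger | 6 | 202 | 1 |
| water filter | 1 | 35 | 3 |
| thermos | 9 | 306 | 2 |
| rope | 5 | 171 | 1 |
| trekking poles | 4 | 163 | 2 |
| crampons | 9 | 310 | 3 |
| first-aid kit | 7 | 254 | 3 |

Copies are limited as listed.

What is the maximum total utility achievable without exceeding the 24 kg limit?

917

Best packing: bear canister + 2×headlamp + 2×water filter + 2×trekking poles + first-aid kit — 24 kg, 917 total.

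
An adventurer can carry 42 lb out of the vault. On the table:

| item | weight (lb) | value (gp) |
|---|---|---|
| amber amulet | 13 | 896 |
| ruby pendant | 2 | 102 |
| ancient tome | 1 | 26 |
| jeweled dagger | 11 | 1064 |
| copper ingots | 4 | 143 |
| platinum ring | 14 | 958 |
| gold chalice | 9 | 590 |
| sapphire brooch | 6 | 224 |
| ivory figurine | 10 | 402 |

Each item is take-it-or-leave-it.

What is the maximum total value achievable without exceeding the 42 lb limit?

Ranking by ratio (value/lb): jeweled dagger 96.73, amber amulet 68.92, platinum ring 68.43.
The ratio heuristic lands on amber amulet + ruby pendant + ancient tome + jeweled dagger + platinum ring (3046) but leaves 1 lb idle.
Replace ruby pendant and ancient tome with copper ingots: the trade gains 15 net, giving 3061 at 42 lb.
An exhaustive check of the 512 subsets confirms 3061.

3061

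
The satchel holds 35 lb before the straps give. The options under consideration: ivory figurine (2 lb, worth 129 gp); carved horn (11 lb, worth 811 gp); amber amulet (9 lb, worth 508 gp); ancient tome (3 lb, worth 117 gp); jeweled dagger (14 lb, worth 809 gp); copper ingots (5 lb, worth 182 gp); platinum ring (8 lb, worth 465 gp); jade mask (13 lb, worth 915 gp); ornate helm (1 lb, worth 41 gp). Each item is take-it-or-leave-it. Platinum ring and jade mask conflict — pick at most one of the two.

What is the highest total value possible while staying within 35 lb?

2363

By value per lb: carved horn 73.73, jade mask 70.38, ivory figurine 64.50 lead.
Ivory figurine + carved horn + amber amulet + jade mask uses 35 of the 35 lb and totals 2363.
Runner-up carved horn + amber amulet + jade mask + ornate helm tops out at 2275.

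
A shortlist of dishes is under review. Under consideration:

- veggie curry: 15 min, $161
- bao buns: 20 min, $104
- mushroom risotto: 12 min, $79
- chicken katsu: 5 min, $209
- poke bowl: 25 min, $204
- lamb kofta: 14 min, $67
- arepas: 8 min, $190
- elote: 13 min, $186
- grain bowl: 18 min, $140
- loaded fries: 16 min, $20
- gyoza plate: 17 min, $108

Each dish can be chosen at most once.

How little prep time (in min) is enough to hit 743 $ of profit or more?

Minimise min subject to total profit ≥ 743.
veggie curry + chicken katsu + arepas + elote reaches 746 using 41 min.
No combination under 41 min hits 743.

41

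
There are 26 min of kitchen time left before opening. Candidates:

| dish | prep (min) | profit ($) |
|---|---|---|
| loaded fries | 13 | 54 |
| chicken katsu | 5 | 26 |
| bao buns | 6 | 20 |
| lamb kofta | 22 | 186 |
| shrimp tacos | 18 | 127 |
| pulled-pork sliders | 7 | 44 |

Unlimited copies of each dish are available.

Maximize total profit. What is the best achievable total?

186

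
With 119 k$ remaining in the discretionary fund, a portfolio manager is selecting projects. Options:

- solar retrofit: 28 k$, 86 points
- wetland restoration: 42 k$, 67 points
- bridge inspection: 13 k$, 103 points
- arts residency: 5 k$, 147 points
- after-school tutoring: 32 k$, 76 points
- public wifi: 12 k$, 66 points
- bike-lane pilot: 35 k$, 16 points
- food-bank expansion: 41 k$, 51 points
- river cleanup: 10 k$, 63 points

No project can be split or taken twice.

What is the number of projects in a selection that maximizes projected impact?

6

Optimal total is 541.
solar retrofit + bridge inspection + arts residency + after-school tutoring + public wifi + river cleanup hits 541 at 100 k$.
Every optimal selection uses 6 projects.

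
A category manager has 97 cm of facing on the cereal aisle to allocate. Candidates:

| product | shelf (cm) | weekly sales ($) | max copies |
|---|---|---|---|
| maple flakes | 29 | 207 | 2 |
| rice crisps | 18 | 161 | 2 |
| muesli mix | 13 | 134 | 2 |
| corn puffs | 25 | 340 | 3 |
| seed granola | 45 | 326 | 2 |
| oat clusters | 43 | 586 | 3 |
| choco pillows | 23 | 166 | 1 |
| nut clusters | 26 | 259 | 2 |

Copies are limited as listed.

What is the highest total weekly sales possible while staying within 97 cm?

By weekly sales per cm: oat clusters 13.63, corn puffs 13.60, muesli mix 10.31 lead.
The ratio heuristic lands on 2×oat clusters (1172) but leaves 11 cm idle.
Replace oat clusters with 2×corn puffs: the trade gains 94 net, giving 1266 at 93 cm.
The spare 4 cm is too small for any remaining product, and no exchange beats 1266.

1266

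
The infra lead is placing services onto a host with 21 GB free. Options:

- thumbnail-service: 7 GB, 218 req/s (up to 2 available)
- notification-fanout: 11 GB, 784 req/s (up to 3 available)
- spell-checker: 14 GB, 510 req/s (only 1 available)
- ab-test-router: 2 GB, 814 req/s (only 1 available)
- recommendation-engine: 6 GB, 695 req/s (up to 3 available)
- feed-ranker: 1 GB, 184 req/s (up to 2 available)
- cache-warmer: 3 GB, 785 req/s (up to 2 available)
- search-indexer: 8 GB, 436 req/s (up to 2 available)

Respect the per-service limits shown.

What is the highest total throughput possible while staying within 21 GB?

Greedy by ratio would take ab-test-router + recommendation-engine + 2×feed-ranker + 2×cache-warmer: 16 GB used, total 3447.
The 1 GB tied up in feed-ranker is better spent on recommendation-engine — total rises to 3958 (21 GB).
That's the maximum — no swap from here does better than 3958.

3958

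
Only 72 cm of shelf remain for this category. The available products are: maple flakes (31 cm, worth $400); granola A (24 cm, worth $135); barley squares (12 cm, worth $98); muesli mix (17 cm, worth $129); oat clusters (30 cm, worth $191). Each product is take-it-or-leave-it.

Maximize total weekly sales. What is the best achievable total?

Greedy by ratio would take maple flakes + barley squares + muesli mix: 60 cm used, total 627.
The 12 cm tied up in barley squares is better spent on granola A — total rises to 664 (72 cm).
Nothing else within 72 cm beats 664.

664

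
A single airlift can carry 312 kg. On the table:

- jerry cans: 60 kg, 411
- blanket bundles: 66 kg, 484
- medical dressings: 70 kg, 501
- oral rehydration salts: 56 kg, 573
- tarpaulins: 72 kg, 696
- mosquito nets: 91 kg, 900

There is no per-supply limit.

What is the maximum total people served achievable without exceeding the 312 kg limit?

3111

Greedy by ratio would take 5×oral rehydration salts: 280 kg used, total 2865.
The 112 kg tied up in 2×oral rehydration salts is better spent on 2×tarpaulins — total rises to 3111 (312 kg).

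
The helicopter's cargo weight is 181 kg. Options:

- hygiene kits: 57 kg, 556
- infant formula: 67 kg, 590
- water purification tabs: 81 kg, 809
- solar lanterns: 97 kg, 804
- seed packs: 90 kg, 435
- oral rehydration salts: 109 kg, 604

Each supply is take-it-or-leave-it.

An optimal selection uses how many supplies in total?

Best achievable people served is 1613.
water purification tabs + solar lanterns hits 1613 at 178 kg.
Every optimal selection uses 2 supplies.

2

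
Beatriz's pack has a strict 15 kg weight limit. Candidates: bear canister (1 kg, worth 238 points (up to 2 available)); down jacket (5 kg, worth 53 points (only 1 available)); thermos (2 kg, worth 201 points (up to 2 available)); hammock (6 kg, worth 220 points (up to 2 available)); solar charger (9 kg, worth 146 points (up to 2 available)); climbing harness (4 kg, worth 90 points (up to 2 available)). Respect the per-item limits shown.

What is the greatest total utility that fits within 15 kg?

2×bear canister + 2×thermos + hammock uses 12 of the 15 kg and totals 1098.
No other feasible combination exceeds 1098.

1098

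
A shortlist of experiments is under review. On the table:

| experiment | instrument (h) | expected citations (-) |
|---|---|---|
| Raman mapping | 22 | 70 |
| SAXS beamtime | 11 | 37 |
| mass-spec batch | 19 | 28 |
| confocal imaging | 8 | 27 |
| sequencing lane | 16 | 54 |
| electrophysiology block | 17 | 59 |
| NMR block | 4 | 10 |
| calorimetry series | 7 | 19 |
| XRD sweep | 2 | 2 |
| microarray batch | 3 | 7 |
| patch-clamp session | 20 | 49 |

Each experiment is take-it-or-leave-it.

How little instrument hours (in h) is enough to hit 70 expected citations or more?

Look for the lowest-instrument combination reaching 70.
Raman mapping reaches 70 using 22 h.
Below 22 h the best achievable stays under 70.

22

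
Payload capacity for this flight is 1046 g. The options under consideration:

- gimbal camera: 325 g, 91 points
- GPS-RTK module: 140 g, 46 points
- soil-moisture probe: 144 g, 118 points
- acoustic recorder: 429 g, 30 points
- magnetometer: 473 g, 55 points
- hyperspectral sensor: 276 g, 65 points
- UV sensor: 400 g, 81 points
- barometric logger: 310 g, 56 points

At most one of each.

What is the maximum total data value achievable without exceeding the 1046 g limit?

By data value per g: soil-moisture probe 0.82, GPS-RTK module 0.33, gimbal camera 0.28, hyperspectral sensor 0.24 lead.
Taking the top-ratio sensors first gives gimbal camera + GPS-RTK module + soil-moisture probe + hyperspectral sensor for 320 (885 g).
The 276 g tied up in hyperspectral sensor is better spent on UV sensor — total rises to 336 (1009 g).
That's the maximum — no swap from here does better than 336.

336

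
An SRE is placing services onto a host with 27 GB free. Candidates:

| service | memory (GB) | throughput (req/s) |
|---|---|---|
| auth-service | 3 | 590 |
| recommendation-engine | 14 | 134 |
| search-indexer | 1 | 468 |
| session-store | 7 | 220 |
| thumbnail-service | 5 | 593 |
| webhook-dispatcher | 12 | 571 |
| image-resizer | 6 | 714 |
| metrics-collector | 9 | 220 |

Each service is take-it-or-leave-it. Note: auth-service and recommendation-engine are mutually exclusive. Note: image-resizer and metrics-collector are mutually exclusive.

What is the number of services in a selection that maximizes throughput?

5

The maximum throughput within 27 GB is 2936.
auth-service + search-indexer + thumbnail-service + webhook-dispatcher + image-resizer hits 2936 at 27 GB.
All optima have 5 services.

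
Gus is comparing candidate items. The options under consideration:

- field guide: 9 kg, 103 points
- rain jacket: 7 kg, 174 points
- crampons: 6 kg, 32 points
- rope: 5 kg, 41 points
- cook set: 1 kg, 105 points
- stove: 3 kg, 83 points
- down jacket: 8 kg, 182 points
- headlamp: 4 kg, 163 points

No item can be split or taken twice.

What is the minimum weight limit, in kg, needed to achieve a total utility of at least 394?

Need the lightest bundle worth ≥ 394.
rain jacket + cook set + headlamp reaches 442 using 12 kg.
Any bundle with less than 12 kg falls short of 394.

12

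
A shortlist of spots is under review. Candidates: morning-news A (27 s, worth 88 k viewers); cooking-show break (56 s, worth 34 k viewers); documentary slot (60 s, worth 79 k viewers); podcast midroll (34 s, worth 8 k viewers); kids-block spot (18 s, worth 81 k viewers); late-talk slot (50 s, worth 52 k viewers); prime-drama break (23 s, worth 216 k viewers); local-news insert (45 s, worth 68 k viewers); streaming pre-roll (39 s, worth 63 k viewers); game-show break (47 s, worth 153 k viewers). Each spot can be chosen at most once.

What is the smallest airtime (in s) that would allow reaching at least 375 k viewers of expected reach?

Need the lightest bundle worth ≥ 375.
Taking morning-news A + kids-block spot + prime-drama break gives 385 (≥ 375) for 68 s.
Any bundle with less than 68 s falls short of 375.

68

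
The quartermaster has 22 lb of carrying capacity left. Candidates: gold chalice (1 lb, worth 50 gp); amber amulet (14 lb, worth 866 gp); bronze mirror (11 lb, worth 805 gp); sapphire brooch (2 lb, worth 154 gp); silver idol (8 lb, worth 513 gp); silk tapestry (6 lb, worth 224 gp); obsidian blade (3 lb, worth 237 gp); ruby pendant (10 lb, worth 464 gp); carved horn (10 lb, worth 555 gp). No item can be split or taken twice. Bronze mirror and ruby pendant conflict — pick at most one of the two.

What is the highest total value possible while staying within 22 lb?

1555

Filling by ratio: gold chalice + bronze mirror + sapphire brooch + obsidian blade for 1246, with 5 lb left unused.
Replace gold chalice and sapphire brooch with silver idol: the trade gains 309 net, giving 1555 at 22 lb.
The closest alternative, gold chalice + bronze mirror + sapphire brooch + silver idol, reaches only 1522.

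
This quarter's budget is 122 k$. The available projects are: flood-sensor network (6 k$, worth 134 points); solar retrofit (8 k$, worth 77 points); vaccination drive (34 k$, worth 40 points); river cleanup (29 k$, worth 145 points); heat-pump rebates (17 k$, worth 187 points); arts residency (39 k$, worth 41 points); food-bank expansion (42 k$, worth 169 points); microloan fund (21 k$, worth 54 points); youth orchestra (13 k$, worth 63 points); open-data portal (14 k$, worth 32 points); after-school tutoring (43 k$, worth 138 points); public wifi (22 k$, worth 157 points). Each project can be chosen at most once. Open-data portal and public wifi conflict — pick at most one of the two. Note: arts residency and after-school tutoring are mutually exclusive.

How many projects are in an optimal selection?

Optimal total is 817.
For example flood-sensor network + solar retrofit + river cleanup + heat-pump rebates + microloan fund + youth orchestra + public wifi achieves it, using 116 k$.
Any selection reaching 817 contains exactly 7 projects.

7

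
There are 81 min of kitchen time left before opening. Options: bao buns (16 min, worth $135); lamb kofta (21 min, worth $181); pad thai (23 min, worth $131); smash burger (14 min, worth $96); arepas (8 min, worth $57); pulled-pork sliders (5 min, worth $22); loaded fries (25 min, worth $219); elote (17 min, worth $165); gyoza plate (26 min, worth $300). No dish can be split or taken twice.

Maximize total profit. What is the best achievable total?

A density-first pass picks arepas + pulled-pork sliders + loaded fries + elote + gyoza plate — 763 at 81 min.
A better packing is bao buns + lamb kofta + elote + gyoza plate: 80 min, total 781.
The closest alternative, arepas + pulled-pork sliders + loaded fries + elote + gyoza plate, reaches only 763.

781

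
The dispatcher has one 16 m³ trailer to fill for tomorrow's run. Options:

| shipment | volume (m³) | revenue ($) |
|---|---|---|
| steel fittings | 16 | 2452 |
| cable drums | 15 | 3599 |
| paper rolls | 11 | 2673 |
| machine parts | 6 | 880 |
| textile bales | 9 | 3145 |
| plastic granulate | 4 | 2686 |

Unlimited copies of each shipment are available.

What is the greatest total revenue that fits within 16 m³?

10744

Ranking by ratio (revenue/m³): plastic granulate 671.50, textile bales 349.44, paper rolls 243.00, cable drums 239.93.
Best packing: 4×plastic granulate — 16 m³, 10744 total.
No other feasible combination exceeds 10744.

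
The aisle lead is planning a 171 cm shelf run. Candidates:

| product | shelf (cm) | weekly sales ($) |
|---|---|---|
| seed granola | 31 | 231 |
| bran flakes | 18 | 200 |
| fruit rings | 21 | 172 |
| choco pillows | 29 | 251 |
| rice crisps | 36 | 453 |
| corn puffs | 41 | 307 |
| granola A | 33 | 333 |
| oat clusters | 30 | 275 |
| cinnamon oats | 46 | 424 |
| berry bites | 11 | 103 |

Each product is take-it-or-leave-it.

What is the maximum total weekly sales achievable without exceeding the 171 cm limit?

1706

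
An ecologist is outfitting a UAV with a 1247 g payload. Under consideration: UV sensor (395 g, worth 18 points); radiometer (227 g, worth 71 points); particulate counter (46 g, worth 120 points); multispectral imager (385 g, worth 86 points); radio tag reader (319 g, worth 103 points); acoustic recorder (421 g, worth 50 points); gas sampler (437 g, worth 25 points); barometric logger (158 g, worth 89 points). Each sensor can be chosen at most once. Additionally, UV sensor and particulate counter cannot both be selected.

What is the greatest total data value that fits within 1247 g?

469

Taking radiometer + particulate counter + multispectral imager + radio tag reader + barometric logger: 1135 g used, 469 in data value.
That's the maximum — no feasible swap from here does better than 469.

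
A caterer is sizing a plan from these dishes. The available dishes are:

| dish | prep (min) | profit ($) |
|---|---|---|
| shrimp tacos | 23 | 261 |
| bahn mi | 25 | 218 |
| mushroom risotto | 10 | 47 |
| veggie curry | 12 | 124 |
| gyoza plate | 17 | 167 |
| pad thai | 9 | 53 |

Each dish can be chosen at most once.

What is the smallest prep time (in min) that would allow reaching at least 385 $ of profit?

Need the lightest bundle worth ≥ 385.
Taking shrimp tacos + veggie curry gives 385 (≥ 385) for 35 min.
Below 35 min the best achievable stays under 385.

35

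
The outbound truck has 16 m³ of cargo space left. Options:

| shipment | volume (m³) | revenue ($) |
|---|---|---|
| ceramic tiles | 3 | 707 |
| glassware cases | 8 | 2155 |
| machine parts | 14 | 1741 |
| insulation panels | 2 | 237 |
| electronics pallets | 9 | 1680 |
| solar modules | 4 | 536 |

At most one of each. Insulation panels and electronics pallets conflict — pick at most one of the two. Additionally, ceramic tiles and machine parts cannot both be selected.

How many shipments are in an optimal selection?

Optimal total is 3398.
ceramic tiles + glassware cases + solar modules hits 3398 at 15 m³.
All optima have 3 shipments.

3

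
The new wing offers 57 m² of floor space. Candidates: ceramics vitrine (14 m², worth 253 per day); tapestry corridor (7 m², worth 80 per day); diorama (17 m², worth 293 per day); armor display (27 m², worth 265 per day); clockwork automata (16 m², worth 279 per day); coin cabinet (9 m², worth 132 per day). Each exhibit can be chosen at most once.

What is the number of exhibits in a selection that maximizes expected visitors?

4

Optimal total is 957.
One optimal bundle: ceramics vitrine + diorama + clockwork automata + coin cabinet (56 m²).
Every optimal selection uses 4 exhibits.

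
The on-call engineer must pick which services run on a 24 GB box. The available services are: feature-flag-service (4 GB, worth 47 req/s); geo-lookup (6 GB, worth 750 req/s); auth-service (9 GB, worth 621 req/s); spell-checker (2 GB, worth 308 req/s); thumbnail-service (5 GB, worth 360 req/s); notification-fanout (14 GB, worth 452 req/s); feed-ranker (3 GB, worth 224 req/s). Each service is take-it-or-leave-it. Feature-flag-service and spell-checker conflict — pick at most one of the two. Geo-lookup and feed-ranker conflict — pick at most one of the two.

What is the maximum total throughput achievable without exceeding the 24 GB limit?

Best packing: geo-lookup + auth-service + spell-checker + thumbnail-service — 22 GB, 2039 total.
Every other selection either busts 24 GB or breaks a pairing rule or fails to beat 2039.

2039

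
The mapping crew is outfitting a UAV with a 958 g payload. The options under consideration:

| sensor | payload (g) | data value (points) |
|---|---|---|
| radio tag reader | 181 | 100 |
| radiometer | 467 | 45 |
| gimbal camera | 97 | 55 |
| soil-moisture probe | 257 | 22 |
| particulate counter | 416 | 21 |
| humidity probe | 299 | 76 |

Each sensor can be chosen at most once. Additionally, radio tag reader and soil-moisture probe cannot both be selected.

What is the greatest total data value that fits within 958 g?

231

Radio tag reader + gimbal camera + humidity probe uses 577 of the 958 g and totals 231.
Every other selection either busts 958 g or breaks a pairing rule or fails to beat 231.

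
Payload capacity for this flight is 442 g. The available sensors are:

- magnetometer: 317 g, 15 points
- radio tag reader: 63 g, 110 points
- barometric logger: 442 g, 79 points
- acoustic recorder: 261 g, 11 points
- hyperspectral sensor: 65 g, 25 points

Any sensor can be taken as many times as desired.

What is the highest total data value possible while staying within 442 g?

7×radio tag reader uses 441 of the 442 g and totals 770.
No other feasible combination exceeds 770.

770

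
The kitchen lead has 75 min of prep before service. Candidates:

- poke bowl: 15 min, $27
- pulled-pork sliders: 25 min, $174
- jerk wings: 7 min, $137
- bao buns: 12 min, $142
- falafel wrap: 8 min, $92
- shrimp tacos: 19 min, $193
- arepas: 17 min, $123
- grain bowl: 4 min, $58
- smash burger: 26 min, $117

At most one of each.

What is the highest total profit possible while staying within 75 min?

The ratio heuristic lands on jerk wings + bao buns + falafel wrap + shrimp tacos + arepas + grain bowl (745) but leaves 8 min idle.
Dropping arepas frees 17 min; slotting in pulled-pork sliders (25 min) lifts the total to 796 at 75 min.
Runner-up jerk wings + bao buns + falafel wrap + shrimp tacos + arepas + grain bowl tops out at 745.

796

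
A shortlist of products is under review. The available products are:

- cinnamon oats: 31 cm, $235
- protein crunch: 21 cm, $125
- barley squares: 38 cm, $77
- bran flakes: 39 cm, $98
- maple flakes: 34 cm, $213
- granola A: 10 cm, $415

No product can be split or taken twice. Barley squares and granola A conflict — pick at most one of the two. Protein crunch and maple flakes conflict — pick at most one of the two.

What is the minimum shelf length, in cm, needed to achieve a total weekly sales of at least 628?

41

Need the lightest bundle worth ≥ 628.
Taking cinnamon oats + granola A gives 650 (≥ 628) for 41 cm.
No combination under 41 cm hits 628.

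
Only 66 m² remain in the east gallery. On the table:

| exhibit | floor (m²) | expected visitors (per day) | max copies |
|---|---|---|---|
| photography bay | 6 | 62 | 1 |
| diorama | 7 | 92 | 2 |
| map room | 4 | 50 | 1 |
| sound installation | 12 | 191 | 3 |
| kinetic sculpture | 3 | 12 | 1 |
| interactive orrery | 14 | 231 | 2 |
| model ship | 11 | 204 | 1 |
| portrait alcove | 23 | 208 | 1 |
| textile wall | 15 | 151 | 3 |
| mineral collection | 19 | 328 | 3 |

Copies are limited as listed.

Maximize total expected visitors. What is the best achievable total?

1118

Taking the top-ratio exhibits first gives kinetic sculpture + interactive orrery + model ship + 2×mineral collection for 1103 (66 m²).
The 14 m² tied up in kinetic sculpture and model ship is better spent on interactive orrery — total rises to 1118 (66 m²).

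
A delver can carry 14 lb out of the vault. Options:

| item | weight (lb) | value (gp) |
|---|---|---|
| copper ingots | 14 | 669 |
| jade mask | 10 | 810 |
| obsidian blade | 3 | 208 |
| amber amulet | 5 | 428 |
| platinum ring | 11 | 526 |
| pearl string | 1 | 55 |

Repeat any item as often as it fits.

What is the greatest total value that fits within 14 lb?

1119

Density check — amber amulet 85.60, jade mask 81.00, obsidian blade 69.33 are the best per lb.
Obsidian blade + 2×amber amulet + pearl string uses 14 of the 14 lb and totals 1119.
Nothing else within 14 lb beats 1119.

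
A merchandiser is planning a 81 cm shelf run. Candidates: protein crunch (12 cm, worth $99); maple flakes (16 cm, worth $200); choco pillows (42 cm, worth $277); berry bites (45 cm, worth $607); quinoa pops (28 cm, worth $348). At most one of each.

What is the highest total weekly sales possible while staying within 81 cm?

955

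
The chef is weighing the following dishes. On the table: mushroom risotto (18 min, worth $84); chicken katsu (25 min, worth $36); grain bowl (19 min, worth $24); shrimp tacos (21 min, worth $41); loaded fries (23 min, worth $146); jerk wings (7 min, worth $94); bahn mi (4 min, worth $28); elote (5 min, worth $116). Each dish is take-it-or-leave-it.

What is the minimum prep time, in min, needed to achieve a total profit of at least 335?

35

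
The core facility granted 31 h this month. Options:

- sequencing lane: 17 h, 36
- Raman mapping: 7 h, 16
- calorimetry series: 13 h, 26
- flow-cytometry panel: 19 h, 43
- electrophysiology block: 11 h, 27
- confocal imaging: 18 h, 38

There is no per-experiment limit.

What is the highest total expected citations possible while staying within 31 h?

70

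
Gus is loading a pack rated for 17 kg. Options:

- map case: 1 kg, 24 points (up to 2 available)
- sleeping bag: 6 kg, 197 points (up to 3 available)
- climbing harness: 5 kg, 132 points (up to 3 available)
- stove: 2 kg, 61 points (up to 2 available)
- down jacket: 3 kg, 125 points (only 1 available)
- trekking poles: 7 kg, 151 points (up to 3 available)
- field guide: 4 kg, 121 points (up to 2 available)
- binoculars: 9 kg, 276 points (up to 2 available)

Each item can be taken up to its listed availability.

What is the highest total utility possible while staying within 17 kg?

580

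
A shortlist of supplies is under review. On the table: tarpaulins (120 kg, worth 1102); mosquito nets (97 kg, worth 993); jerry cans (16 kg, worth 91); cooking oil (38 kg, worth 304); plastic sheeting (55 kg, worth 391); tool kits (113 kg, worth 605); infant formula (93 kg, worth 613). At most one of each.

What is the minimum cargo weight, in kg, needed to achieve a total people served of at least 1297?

135

Minimise kg subject to total people served ≥ 1297.
Taking mosquito nets + cooking oil gives 1297 (≥ 1297) for 135 kg.
Below 135 kg the best achievable stays under 1297.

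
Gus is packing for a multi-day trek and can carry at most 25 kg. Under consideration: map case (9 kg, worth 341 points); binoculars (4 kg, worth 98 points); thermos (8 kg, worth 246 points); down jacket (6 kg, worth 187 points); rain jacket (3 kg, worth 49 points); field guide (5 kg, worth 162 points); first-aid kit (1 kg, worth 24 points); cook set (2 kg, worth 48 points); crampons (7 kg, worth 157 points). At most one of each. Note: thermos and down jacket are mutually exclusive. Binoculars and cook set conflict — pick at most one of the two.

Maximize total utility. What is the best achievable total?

Ranking by ratio (utility/kg): map case 37.89, field guide 32.40, down jacket 31.17, thermos 30.75.
Greedy by ratio would take map case + binoculars + down jacket + field guide + first-aid kit: 25 kg used, total 812.
Dropping binoculars and down jacket frees 10 kg; slotting in thermos + cook set (10 kg) lifts the total to 821 at 25 kg.
Runner-up map case + binoculars + down jacket + field guide + first-aid kit tops out at 812.

821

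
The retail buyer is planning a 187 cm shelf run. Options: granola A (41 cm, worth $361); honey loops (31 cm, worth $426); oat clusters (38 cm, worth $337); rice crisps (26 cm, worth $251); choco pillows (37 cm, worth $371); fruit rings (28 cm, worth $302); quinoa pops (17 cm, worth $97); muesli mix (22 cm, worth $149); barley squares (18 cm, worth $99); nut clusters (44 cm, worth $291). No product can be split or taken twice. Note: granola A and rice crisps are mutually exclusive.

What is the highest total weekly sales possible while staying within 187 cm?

1836

Density check — honey loops 13.74, fruit rings 10.79, choco pillows 10.03, rice crisps 9.65 are the best per cm.
The ratio ordering already packs tightly: honey loops + oat clusters + rice crisps + choco pillows + fruit rings + muesli mix, 182 cm, 1836.
Runner-up granola A + honey loops + oat clusters + choco pillows + fruit rings tops out at 1797.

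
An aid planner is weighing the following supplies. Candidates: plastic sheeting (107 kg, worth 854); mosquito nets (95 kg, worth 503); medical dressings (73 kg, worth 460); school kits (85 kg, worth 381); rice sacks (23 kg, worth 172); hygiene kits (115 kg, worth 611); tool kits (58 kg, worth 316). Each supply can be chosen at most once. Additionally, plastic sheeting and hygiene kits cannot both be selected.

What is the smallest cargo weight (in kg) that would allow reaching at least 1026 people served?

130

Look for the lowest-cargo combination reaching 1026.
plastic sheeting + rice sacks reaches 1026 using 130 kg.
Any bundle with less than 130 kg falls short of 1026.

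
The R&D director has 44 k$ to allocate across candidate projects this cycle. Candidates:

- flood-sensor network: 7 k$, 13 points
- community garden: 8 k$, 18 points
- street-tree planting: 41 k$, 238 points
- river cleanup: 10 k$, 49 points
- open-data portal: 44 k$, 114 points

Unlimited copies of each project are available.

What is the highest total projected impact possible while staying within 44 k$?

238

Street-tree planting uses 41 of the 44 k$ and totals 238.
That's the maximum — no swap from here does better than 238.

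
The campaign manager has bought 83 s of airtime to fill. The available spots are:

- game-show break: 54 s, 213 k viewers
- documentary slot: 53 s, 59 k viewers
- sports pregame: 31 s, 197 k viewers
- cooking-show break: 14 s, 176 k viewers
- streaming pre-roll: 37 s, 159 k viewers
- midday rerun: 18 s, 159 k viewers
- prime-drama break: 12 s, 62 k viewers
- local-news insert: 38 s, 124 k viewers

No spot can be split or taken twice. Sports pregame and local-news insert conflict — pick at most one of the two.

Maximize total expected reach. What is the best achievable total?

594

Best packing: sports pregame + cooking-show break + midday rerun + prime-drama break — 75 s, 594 total.
Next best is cooking-show break + streaming pre-roll + midday rerun + prime-drama break at 556 (81 s) — short by 38.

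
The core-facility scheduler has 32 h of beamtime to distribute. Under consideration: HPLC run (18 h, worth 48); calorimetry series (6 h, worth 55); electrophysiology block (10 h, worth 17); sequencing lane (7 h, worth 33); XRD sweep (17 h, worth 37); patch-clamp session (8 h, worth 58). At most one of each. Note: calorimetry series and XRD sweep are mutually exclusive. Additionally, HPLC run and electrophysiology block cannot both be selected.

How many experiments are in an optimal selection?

Optimal total is 163.
For example calorimetry series + electrophysiology block + sequencing lane + patch-clamp session achieves it, using 31 h.
Every optimal selection uses 4 experiments.

4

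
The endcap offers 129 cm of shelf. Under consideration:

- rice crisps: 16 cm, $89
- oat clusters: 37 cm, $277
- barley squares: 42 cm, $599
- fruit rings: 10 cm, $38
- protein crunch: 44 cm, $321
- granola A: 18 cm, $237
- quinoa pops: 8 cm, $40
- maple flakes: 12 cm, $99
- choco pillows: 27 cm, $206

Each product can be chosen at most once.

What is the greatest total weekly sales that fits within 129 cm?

Density check — barley squares 14.26, granola A 13.17, maple flakes 8.25, choco pillows 7.63 are the best per cm.
Filling by ratio: rice crisps + barley squares + granola A + quinoa pops + maple flakes + choco pillows for 1270, with 6 cm left unused.
Replace rice crisps and quinoa pops and maple flakes with oat clusters: the trade gains 49 net, giving 1319 at 124 cm.
That's the maximum — no swap from here does better than 1319.

1319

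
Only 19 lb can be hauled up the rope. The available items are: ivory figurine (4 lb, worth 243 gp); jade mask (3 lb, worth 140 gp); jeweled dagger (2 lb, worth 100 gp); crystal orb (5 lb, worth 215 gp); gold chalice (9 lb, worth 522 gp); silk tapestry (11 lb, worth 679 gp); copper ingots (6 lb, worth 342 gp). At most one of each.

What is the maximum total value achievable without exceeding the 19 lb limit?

1121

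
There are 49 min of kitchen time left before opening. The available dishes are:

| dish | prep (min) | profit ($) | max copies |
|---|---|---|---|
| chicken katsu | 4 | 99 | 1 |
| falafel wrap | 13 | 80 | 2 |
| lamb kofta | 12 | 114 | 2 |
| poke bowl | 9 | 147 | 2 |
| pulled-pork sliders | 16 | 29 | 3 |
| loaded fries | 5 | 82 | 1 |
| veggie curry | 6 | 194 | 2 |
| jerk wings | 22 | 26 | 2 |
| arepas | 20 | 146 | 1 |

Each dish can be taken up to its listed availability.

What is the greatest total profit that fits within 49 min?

Density check — veggie curry 32.33, chicken katsu 24.75, loaded fries 16.40 are the best per min.
A density-first pass picks chicken katsu + 2×poke bowl + loaded fries + 2×veggie curry — 863 at 39 min.
Dropping loaded fries frees 5 min; slotting in lamb kofta (12 min) lifts the total to 895 at 46 min.
Nothing else within 49 min beats 895.

895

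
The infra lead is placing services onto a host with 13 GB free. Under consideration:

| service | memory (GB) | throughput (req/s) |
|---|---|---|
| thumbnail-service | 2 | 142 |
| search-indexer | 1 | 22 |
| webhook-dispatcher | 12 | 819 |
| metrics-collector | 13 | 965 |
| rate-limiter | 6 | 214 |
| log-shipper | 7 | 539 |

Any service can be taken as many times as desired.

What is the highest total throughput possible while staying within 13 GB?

965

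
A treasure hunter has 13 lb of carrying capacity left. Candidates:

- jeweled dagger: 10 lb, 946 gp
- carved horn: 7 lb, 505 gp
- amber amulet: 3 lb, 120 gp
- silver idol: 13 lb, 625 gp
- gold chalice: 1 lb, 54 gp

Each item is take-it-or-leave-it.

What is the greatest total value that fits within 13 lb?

Greedy by ratio would take jeweled dagger + gold chalice: 11 lb used, total 1000.
Replace gold chalice with amber amulet: the trade gains 66 net, giving 1066 at 13 lb.
Runner-up jeweled dagger + gold chalice tops out at 1000.

1066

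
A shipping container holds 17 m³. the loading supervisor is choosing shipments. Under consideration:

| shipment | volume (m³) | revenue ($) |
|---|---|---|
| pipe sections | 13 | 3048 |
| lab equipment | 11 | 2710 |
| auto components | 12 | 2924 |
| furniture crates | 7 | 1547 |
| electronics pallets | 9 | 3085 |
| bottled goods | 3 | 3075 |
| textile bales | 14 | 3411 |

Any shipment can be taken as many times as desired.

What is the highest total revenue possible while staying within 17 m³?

15375

By revenue per m³: bottled goods 1025.00, electronics pallets 342.78, lab equipment 246.36 lead.
Best packing: 5×bottled goods — 15 m³, 15375 total.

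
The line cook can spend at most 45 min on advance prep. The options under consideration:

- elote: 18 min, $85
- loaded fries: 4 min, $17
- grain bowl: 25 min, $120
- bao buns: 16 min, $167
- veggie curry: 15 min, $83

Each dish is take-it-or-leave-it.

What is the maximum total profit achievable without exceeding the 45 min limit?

Density check — bao buns 10.44, veggie curry 5.53, grain bowl 4.80, elote 4.72 are the best per min.
A density-first pass picks loaded fries + bao buns + veggie curry — 267 at 35 min.
The 15 min tied up in veggie curry is better spent on grain bowl — total rises to 304 (45 min).
Runner-up grain bowl + bao buns tops out at 287.

304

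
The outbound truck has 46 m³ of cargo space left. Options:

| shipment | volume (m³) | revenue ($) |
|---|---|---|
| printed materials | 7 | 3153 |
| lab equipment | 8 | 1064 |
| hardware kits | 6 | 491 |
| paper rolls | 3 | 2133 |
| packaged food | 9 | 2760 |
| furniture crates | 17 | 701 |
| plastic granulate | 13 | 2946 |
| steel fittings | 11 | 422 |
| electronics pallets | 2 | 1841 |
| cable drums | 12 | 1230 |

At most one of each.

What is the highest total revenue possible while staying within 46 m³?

14063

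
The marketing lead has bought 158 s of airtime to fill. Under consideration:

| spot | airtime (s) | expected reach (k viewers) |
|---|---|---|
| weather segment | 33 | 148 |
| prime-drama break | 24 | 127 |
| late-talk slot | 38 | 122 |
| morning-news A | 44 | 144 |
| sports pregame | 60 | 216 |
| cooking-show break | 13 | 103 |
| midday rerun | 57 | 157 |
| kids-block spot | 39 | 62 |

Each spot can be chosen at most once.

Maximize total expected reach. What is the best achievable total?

644

Greedy by ratio would take weather segment + prime-drama break + sports pregame + cooking-show break: 130 s used, total 594.
Dropping sports pregame frees 60 s; slotting in late-talk slot + morning-news A (82 s) lifts the total to 644 at 152 s.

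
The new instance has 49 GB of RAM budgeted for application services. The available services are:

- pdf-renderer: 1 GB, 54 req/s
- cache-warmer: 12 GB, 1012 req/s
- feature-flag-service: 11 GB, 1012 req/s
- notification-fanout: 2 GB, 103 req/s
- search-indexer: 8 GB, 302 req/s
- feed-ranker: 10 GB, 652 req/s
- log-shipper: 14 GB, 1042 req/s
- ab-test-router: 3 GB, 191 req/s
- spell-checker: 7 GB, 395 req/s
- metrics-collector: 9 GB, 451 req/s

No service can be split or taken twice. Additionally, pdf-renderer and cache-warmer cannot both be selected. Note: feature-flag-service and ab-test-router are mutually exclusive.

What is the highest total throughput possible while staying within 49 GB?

Best packing: cache-warmer + feature-flag-service + notification-fanout + feed-ranker + log-shipper — 49 GB, 3821 total.

3821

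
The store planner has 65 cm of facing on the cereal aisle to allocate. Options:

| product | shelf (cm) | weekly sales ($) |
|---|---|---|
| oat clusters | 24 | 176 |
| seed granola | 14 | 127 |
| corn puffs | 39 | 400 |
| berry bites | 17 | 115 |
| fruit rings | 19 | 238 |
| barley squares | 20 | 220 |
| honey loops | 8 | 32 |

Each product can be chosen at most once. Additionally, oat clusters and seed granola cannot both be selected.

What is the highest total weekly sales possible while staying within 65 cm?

Taking the top-ratio products first gives seed granola + fruit rings + barley squares + honey loops for 617 (61 cm).
Replace seed granola and barley squares and honey loops with corn puffs: the trade gains 21 net, giving 638 at 58 cm.
Every other selection either busts 65 cm or breaks a pairing rule or fails to beat 638.

638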